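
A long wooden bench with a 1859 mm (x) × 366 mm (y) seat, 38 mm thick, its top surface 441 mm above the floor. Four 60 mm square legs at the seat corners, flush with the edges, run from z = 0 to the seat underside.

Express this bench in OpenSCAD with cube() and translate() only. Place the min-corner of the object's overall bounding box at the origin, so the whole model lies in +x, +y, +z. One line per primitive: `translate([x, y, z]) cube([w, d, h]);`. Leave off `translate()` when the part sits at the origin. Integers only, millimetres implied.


translate([0, 0, 403]) cube([1859, 366, 38]);
cube([60, 60, 403]);
translate([0, 306, 0]) cube([60, 60, 403]);
translate([1799, 0, 0]) cube([60, 60, 403]);
translate([1799, 306, 0]) cube([60, 60, 403]);


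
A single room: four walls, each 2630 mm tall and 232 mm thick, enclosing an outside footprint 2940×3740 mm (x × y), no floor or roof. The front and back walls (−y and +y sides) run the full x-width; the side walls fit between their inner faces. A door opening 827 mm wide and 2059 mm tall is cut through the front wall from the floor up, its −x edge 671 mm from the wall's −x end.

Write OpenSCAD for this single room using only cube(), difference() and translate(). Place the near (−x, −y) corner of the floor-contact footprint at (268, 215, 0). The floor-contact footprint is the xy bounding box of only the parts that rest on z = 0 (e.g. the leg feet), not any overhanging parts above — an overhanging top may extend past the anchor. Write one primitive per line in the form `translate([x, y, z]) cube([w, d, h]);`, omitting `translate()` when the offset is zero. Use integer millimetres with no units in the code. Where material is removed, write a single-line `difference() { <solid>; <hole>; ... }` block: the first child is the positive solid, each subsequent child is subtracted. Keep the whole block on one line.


difference() { translate([268, 215, 0]) cube([2940, 232, 2630]); translate([939, 215, 0]) cube([827, 232, 2059]); }
translate([268, 3723, 0]) cube([2940, 232, 2630]);
translate([268, 447, 0]) cube([232, 3276, 2630]);
translate([2976, 447, 0]) cube([232, 3276, 2630]);


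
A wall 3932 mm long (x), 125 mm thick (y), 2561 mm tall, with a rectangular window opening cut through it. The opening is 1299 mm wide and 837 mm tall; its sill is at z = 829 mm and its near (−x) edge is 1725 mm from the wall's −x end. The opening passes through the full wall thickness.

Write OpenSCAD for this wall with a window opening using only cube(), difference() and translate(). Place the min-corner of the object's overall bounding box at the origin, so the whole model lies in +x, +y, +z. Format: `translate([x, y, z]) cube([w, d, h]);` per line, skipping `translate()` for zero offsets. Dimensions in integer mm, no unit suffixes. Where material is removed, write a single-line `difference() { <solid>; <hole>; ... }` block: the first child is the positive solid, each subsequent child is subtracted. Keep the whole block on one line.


difference() { cube([3932, 125, 2561]); translate([1725, 0, 829]) cube([1299, 125, 837]); }


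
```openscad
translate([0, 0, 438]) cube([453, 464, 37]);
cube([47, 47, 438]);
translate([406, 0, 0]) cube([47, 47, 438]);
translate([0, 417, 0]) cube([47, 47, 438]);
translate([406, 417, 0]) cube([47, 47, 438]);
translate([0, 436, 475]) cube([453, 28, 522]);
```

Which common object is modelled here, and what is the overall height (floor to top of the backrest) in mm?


A chair. The overall height is 997 mm.

A slab on four corner posts with a tall panel at the back — a chair. The seat slab sits at z = 438 with thickness 37, and the 522 mm backrest starts at the seat top, so the overall height is 438 + 37 + 522 = 997 mm.


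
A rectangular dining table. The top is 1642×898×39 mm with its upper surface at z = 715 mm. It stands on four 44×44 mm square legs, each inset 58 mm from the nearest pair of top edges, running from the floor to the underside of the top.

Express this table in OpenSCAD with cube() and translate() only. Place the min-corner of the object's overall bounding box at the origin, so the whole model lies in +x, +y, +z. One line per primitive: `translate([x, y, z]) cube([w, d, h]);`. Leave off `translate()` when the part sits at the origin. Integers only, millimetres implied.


// leg_h = 715 - 39 = 676
translate([0, 0, 676]) cube([1642, 898, 39]);
translate([58, 58, 0]) cube([44, 44, 676]);
translate([1540, 58, 0]) cube([44, 44, 676]);
translate([58, 796, 0]) cube([44, 44, 676]);
translate([1540, 796, 0]) cube([44, 44, 676]);


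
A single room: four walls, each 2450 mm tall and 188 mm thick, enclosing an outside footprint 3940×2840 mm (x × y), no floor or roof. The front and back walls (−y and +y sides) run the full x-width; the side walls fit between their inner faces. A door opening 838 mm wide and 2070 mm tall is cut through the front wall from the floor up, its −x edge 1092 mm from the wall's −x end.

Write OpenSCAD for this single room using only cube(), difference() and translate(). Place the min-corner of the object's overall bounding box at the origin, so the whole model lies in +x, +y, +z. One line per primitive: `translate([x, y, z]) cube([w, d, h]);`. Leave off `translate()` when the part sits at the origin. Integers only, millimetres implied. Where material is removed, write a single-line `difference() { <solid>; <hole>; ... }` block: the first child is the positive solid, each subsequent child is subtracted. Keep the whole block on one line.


difference() { cube([3940, 188, 2450]); translate([1092, 0, 0]) cube([838, 188, 2070]); }
translate([0, 2652, 0]) cube([3940, 188, 2450]);
translate([0, 188, 0]) cube([188, 2464, 2450]);
translate([3752, 188, 0]) cube([188, 2464, 2450]);


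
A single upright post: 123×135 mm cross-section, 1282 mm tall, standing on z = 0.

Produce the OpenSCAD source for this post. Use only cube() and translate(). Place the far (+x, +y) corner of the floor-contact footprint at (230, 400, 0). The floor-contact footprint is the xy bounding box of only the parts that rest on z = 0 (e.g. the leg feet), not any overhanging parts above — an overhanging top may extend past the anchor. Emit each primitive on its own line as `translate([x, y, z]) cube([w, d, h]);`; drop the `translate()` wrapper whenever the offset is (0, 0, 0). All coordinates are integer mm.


translate([107, 265, 0]) cube([123, 135, 1282]);


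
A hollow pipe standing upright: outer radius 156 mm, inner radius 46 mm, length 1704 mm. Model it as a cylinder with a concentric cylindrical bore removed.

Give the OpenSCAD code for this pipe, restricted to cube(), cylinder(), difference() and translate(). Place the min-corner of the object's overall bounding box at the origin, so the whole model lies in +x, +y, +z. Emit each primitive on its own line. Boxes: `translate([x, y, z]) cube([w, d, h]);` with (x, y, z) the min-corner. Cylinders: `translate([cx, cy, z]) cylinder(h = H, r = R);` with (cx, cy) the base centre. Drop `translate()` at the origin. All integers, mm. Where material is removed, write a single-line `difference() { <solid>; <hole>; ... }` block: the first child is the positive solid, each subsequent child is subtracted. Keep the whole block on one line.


difference() { translate([156, 156, 0]) cylinder(h = 1704, r = 156); translate([156, 156, 0]) cylinder(h = 1704, r = 46); }


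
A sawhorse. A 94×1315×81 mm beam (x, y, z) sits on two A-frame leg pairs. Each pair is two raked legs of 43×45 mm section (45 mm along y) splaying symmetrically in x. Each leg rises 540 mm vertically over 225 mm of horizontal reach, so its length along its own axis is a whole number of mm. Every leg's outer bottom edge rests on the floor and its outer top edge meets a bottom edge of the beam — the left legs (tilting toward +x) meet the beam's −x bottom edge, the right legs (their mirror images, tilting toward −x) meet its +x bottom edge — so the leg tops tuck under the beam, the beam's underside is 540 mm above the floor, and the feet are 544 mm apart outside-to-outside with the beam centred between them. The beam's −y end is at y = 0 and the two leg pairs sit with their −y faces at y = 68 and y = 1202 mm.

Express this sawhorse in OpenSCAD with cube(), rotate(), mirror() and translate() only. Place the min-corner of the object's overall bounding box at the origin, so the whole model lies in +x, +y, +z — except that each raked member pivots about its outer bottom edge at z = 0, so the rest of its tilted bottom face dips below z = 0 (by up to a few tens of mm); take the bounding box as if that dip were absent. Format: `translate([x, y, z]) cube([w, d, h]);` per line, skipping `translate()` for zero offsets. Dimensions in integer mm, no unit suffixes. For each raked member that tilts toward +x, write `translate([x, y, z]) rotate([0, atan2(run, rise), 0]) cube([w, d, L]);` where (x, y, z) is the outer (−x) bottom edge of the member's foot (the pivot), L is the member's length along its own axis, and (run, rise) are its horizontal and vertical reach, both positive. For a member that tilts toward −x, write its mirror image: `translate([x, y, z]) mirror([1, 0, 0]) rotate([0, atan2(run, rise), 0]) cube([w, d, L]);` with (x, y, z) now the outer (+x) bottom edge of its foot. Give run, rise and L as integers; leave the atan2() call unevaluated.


translate([225, 0, 540]) cube([94, 1315, 81]);
translate([0, 68, 0]) rotate([0, atan2(225, 540), 0]) cube([43, 45, 585]);
translate([544, 68, 0]) mirror([1, 0, 0]) rotate([0, atan2(225, 540), 0]) cube([43, 45, 585]);
translate([0, 1202, 0]) rotate([0, atan2(225, 540), 0]) cube([43, 45, 585]);
translate([544, 1202, 0]) mirror([1, 0, 0]) rotate([0, atan2(225, 540), 0]) cube([43, 45, 585]);


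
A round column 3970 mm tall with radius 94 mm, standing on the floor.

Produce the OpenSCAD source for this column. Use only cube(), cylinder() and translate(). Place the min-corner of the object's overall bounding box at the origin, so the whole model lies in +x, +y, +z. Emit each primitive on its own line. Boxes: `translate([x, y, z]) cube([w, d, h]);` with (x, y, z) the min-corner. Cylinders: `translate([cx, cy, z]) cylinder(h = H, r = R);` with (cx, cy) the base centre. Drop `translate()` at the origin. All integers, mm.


translate([94, 94, 0]) cylinder(h = 3970, r = 94);


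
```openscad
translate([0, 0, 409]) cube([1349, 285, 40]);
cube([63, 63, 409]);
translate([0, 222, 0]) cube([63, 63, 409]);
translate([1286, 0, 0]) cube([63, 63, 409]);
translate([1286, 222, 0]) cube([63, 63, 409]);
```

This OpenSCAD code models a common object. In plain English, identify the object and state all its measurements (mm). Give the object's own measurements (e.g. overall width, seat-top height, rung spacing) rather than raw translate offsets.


A long wooden bench with a 1349 mm (x) × 285 mm (y) seat, 40 mm thick, its top surface 449 mm above the floor. Four 63 mm square legs at the seat corners, flush with the edges, run from z = 0 to the seat underside.


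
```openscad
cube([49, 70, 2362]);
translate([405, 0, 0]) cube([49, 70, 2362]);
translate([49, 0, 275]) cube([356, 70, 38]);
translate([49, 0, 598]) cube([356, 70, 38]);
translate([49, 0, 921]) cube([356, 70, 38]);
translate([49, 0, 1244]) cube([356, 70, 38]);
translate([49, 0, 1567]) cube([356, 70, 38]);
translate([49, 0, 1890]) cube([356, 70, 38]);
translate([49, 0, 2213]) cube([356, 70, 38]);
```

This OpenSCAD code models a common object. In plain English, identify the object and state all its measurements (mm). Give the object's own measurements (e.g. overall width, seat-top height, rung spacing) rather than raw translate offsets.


A straight ladder. Two 49×70 mm vertical rails, 2362 mm tall, stand 454 mm apart (outside-to-outside) with their front faces coplanar on the −y side. 7 rungs, each 70 mm deep and 38 mm tall, span between the inner faces of the rails, front faces flush with the rails. The lowest rung's underside is at z = 275 mm and rungs are spaced 323 mm apart (underside to underside).


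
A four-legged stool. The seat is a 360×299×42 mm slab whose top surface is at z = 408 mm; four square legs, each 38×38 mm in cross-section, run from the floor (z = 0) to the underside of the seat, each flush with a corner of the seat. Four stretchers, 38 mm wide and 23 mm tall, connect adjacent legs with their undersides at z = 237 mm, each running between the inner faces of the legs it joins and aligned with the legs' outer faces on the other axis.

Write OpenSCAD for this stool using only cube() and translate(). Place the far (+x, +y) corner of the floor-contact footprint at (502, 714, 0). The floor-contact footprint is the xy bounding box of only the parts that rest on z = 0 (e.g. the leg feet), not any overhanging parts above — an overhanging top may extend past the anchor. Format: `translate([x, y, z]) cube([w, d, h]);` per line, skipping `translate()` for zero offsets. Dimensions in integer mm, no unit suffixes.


translate([142, 415, 366]) cube([360, 299, 42]);
translate([142, 415, 0]) cube([38, 38, 366]);
translate([464, 415, 0]) cube([38, 38, 366]);
translate([142, 676, 0]) cube([38, 38, 366]);
translate([464, 676, 0]) cube([38, 38, 366]);
translate([180, 415, 237]) cube([284, 38, 23]);
translate([180, 676, 237]) cube([284, 38, 23]);
translate([142, 453, 237]) cube([38, 223, 23]);
translate([464, 453, 237]) cube([38, 223, 23]);


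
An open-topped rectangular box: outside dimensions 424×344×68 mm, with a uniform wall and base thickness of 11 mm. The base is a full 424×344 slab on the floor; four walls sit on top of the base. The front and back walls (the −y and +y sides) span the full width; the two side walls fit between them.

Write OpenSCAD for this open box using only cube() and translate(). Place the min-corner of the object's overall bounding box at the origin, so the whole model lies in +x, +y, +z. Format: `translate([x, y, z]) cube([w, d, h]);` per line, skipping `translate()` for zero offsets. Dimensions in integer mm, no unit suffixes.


cube([424, 344, 11]);
translate([0, 0, 11]) cube([424, 11, 57]);
translate([0, 333, 11]) cube([424, 11, 57]);
translate([0, 11, 11]) cube([11, 322, 57]);
translate([413, 11, 11]) cube([11, 322, 57]);


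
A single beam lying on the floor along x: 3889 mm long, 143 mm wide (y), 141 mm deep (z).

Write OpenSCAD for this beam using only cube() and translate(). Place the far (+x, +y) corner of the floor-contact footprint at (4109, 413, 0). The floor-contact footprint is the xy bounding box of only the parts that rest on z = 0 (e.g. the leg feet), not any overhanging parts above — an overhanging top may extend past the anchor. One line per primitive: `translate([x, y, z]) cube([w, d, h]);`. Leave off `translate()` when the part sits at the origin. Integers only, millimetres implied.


translate([220, 270, 0]) cube([3889, 143, 141]);


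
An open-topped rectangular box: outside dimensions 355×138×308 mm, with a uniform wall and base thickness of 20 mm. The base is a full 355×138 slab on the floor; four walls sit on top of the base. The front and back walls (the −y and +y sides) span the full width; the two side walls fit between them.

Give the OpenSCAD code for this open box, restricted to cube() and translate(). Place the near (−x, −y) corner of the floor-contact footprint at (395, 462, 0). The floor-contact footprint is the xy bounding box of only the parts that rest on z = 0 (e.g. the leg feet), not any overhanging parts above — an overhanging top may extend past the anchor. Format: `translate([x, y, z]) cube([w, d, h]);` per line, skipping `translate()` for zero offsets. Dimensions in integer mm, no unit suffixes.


translate([395, 462, 0]) cube([355, 138, 20]);
translate([395, 462, 20]) cube([355, 20, 288]);
translate([395, 580, 20]) cube([355, 20, 288]);
translate([395, 482, 20]) cube([20, 98, 288]);
translate([730, 482, 20]) cube([20, 98, 288]);


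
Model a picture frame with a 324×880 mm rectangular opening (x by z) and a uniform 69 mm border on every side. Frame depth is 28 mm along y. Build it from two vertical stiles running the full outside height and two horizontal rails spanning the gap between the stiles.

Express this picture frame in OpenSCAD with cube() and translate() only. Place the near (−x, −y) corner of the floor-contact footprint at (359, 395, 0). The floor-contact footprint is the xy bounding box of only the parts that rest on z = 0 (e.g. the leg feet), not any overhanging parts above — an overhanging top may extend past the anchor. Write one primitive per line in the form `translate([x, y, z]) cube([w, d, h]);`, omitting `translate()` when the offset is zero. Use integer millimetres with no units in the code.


translate([359, 395, 0]) cube([69, 28, 1018]);
translate([752, 395, 0]) cube([69, 28, 1018]);
translate([428, 395, 0]) cube([324, 28, 69]);
translate([428, 395, 949]) cube([324, 28, 69]);


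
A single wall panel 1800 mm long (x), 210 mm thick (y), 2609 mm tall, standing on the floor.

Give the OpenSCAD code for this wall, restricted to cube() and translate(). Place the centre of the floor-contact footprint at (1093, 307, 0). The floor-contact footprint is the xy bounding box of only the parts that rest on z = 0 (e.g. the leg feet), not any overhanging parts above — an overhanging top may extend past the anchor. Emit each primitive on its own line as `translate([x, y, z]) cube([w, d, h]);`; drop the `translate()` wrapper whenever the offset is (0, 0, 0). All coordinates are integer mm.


translate([193, 202, 0]) cube([1800, 210, 2609]);


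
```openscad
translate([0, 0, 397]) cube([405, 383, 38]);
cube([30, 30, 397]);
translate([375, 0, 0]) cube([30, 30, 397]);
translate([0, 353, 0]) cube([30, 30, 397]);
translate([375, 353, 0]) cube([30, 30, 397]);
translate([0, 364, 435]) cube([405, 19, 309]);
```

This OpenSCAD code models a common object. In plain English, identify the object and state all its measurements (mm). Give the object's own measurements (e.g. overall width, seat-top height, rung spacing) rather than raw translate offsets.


A chair. The seat is a 405×383×38 mm slab with its top at z = 435 mm, on four 30×30 mm corner legs (flush with the seat edges, standing on z = 0). A flat backrest 19 mm thick, 309 mm tall, spans the full seat width and rises from the seat top along its +y edge, rear face flush with the rear of the seat.


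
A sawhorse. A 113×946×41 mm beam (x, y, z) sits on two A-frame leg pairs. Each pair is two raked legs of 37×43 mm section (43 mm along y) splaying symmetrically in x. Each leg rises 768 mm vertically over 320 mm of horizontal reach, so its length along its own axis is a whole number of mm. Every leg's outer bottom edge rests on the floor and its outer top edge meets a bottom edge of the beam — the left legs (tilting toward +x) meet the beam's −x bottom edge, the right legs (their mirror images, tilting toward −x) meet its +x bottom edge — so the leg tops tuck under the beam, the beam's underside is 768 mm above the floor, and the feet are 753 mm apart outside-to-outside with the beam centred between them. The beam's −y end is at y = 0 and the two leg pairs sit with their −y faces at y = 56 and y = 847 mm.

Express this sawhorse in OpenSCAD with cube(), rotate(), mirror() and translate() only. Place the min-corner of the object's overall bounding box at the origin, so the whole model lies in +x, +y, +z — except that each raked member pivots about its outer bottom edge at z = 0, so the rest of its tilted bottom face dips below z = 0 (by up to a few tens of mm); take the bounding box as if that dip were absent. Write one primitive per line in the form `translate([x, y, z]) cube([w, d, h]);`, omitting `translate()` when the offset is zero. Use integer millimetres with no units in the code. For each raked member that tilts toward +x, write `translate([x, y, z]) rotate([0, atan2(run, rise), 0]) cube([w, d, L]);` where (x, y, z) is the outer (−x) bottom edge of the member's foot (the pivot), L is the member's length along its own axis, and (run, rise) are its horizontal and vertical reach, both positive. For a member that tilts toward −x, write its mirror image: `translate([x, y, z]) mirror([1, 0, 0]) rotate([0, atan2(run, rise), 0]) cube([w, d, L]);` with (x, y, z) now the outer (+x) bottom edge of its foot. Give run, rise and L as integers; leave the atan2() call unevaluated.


translate([320, 0, 768]) cube([113, 946, 41]);
translate([0, 56, 0]) rotate([0, atan2(320, 768), 0]) cube([37, 43, 832]);
translate([753, 56, 0]) mirror([1, 0, 0]) rotate([0, atan2(320, 768), 0]) cube([37, 43, 832]);
translate([0, 847, 0]) rotate([0, atan2(320, 768), 0]) cube([37, 43, 832]);
translate([753, 847, 0]) mirror([1, 0, 0]) rotate([0, atan2(320, 768), 0]) cube([37, 43, 832]);


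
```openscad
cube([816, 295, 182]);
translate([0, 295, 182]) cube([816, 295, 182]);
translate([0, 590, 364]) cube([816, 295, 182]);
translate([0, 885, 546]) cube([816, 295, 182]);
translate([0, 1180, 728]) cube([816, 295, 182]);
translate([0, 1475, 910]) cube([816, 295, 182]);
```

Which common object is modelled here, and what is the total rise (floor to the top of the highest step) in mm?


A staircase. The total rise is 1092 mm.

6 identical blocks, each offset up and back from the previous — a staircase. Each step is 182 mm tall and there are 6 of them, so the total rise is 6 × 182 = 1092 mm.


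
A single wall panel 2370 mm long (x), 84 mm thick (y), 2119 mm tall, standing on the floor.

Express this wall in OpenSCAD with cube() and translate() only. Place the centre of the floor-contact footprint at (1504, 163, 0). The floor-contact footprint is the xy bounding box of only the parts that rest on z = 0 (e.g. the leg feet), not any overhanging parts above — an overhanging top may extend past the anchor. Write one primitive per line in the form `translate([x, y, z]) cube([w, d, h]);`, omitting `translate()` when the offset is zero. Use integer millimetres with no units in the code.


translate([319, 121, 0]) cube([2370, 84, 2119]);


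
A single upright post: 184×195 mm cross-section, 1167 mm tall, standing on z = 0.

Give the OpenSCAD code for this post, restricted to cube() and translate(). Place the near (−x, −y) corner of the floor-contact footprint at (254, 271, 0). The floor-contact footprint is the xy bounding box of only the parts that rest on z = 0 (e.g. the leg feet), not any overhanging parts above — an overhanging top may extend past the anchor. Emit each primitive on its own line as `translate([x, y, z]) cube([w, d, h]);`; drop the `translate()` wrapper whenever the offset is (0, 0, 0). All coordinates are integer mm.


translate([254, 271, 0]) cube([184, 195, 1167]);


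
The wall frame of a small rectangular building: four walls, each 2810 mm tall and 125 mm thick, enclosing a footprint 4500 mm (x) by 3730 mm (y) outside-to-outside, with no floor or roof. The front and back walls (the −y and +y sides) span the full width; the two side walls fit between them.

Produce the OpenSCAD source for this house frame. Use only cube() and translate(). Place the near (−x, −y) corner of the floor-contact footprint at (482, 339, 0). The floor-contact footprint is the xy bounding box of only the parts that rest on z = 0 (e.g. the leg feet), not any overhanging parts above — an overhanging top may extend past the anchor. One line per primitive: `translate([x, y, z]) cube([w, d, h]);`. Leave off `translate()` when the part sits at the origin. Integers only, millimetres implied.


translate([482, 339, 0]) cube([4500, 125, 2810]);
translate([482, 3944, 0]) cube([4500, 125, 2810]);
translate([482, 464, 0]) cube([125, 3480, 2810]);
translate([4857, 464, 0]) cube([125, 3480, 2810]);


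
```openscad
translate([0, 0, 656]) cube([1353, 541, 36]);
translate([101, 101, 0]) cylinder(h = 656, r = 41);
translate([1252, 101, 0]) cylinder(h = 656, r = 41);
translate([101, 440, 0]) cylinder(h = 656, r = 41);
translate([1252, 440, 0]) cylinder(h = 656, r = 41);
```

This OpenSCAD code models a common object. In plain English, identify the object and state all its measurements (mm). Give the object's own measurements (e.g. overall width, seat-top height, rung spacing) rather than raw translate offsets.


A table: top 1353 mm (x) × 541 mm (y), 36 mm thick, upper face at z = 692 mm, on four round legs of 82 mm diameter, each leg's bounding box inset 60 mm from the nearest pair of top edges from z = 0 to the bottom of the top.


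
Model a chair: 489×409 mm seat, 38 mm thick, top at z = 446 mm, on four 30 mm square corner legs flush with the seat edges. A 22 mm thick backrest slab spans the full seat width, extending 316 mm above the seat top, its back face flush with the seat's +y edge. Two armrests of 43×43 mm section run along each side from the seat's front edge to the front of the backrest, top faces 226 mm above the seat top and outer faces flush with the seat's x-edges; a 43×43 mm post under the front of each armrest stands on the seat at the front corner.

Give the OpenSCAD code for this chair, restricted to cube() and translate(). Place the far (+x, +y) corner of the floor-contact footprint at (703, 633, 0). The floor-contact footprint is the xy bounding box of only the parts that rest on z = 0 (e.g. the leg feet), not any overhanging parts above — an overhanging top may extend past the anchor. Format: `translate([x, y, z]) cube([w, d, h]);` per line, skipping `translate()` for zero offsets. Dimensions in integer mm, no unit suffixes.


translate([214, 224, 408]) cube([489, 409, 38]);
translate([214, 224, 0]) cube([30, 30, 408]);
translate([673, 224, 0]) cube([30, 30, 408]);
translate([214, 603, 0]) cube([30, 30, 408]);
translate([673, 603, 0]) cube([30, 30, 408]);
translate([214, 611, 446]) cube([489, 22, 316]);
translate([214, 224, 629]) cube([43, 387, 43]);
translate([660, 224, 629]) cube([43, 387, 43]);
translate([214, 224, 446]) cube([43, 43, 183]);
translate([660, 224, 446]) cube([43, 43, 183]);


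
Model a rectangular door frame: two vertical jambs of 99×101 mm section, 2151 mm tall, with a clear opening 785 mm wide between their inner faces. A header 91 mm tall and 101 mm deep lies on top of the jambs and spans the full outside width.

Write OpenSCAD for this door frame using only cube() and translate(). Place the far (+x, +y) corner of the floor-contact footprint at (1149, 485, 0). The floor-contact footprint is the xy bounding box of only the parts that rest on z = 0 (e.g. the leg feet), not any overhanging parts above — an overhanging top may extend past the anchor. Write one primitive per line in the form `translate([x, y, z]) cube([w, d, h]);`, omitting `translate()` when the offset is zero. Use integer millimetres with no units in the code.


translate([166, 384, 0]) cube([99, 101, 2151]);
translate([1050, 384, 0]) cube([99, 101, 2151]);
translate([166, 384, 2151]) cube([983, 101, 91]);


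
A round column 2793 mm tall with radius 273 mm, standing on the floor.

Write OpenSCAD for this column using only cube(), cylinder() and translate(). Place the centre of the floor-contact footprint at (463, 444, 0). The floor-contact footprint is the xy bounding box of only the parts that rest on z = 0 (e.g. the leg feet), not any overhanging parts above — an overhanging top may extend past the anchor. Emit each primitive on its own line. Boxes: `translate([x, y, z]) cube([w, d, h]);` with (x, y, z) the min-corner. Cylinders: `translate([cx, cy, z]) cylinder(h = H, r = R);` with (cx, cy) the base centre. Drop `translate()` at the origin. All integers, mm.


translate([463, 444, 0]) cylinder(h = 2793, r = 273);


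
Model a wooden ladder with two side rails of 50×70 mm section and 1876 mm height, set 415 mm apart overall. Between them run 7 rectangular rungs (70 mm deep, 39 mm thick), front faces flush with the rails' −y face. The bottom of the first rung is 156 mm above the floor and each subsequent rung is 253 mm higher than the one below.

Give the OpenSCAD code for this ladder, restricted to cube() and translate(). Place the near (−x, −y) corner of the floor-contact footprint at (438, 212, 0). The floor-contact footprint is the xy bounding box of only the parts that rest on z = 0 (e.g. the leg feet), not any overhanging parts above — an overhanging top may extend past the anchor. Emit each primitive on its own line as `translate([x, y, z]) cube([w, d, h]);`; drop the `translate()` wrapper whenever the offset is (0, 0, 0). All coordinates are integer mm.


// rung span = 415 - 2*50 = 315
// rung[k] z = 156 + k*253
translate([438, 212, 0]) cube([50, 70, 1876]);
translate([803, 212, 0]) cube([50, 70, 1876]);
translate([488, 212, 156]) cube([315, 70, 39]);
translate([488, 212, 409]) cube([315, 70, 39]);
translate([488, 212, 662]) cube([315, 70, 39]);
translate([488, 212, 915]) cube([315, 70, 39]);
translate([488, 212, 1168]) cube([315, 70, 39]);
translate([488, 212, 1421]) cube([315, 70, 39]);
translate([488, 212, 1674]) cube([315, 70, 39]);


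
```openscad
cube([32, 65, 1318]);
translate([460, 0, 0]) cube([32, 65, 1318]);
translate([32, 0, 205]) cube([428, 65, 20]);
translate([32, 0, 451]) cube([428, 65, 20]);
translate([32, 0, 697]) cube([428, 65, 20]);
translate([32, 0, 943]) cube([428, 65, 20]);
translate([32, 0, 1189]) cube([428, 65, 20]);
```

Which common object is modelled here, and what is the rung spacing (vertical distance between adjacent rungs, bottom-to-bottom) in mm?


A ladder. The rung spacing is 246 mm.

Two tall 32×65 posts with 5 short bars between them — a ladder. Adjacent rungs sit at z = 205 and z = 451, so the spacing is 451 − 205 = 246 mm.


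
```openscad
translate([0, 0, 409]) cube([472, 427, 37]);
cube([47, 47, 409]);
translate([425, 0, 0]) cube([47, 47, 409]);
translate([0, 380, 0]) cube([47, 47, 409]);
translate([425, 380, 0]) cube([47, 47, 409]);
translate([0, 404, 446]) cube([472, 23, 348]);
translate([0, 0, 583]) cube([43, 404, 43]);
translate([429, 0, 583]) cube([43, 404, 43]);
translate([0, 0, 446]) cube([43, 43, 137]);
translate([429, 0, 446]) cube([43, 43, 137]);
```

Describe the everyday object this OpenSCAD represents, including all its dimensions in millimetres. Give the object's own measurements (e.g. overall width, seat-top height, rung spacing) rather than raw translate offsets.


A chair. The seat is a 472×427×37 mm slab with its top at z = 446 mm, on four 47×47 mm corner legs (flush with the seat edges, standing on z = 0). A flat backrest 23 mm thick, 348 mm tall, spans the full seat width and rises from the seat top along its +y edge, rear face flush with the rear of the seat. Two armrests of 43×43 mm section run along each side from the seat's front edge to the front of the backrest, top faces 180 mm above the seat top and outer faces flush with the seat's x-edges; a 43×43 mm post under the front of each armrest stands on the seat at the front corner.


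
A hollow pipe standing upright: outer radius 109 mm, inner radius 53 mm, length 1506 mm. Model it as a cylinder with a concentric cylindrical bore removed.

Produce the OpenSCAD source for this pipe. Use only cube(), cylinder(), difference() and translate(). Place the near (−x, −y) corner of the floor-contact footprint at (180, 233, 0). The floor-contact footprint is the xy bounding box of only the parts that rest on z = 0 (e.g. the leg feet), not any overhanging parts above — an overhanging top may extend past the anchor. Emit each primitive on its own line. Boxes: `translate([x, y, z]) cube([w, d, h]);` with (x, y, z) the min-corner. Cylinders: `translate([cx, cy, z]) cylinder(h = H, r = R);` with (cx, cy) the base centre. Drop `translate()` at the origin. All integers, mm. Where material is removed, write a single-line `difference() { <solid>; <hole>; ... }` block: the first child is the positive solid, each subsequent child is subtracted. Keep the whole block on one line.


difference() { translate([289, 342, 0]) cylinder(h = 1506, r = 109); translate([289, 342, 0]) cylinder(h = 1506, r = 53); }


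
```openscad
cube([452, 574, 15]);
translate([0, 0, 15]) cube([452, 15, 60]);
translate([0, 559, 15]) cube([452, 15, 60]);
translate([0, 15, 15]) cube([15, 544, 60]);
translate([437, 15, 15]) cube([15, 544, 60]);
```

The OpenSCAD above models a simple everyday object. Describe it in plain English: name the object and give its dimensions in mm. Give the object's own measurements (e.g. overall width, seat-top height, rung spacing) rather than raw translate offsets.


An open-topped rectangular box: outside dimensions 452×574×75 mm, with a uniform wall and base thickness of 15 mm. The base is a full 452×574 slab on the floor; four walls sit on top of the base. The front and back walls (the −y and +y sides) span the full width; the two side walls fit between them.


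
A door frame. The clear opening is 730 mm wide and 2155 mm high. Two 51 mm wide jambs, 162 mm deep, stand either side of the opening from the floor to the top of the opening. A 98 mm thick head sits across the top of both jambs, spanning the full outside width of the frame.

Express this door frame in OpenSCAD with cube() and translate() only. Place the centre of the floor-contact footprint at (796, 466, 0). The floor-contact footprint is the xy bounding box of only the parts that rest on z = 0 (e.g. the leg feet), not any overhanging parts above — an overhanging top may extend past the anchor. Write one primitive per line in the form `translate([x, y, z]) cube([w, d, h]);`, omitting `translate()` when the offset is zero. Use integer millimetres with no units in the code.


translate([380, 385, 0]) cube([51, 162, 2155]);
translate([1161, 385, 0]) cube([51, 162, 2155]);
translate([380, 385, 2155]) cube([832, 162, 98]);


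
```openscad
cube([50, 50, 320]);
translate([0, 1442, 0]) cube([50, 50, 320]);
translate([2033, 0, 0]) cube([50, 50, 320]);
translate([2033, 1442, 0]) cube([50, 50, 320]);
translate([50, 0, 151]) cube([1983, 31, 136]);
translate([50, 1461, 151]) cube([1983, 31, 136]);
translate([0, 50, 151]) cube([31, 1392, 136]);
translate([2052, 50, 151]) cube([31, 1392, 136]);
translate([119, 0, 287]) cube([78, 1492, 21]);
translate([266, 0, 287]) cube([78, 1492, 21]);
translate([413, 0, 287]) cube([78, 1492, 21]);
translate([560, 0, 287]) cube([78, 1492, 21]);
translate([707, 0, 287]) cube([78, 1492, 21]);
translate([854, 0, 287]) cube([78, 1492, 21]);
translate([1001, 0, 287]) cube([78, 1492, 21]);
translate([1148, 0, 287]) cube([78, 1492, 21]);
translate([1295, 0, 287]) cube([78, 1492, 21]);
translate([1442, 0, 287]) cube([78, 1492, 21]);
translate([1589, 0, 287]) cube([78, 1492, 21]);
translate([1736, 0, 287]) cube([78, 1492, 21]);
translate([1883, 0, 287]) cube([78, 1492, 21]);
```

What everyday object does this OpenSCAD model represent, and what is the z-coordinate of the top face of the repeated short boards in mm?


A bed frame. The slat-top height is 308 mm.

Four posts, four rails, and a row of slats — a bed frame. Slats sit on the rails at z = 151 + 136 = 287; with slat thickness 21, the top is 308 mm.


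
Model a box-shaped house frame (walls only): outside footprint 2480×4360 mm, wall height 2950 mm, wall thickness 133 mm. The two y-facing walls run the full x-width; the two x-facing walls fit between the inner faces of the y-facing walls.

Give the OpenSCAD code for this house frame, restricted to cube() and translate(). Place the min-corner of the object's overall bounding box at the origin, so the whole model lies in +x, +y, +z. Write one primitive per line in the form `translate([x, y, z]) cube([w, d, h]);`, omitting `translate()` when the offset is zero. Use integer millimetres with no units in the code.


cube([2480, 133, 2950]);
translate([0, 4227, 0]) cube([2480, 133, 2950]);
translate([0, 133, 0]) cube([133, 4094, 2950]);
translate([2347, 133, 0]) cube([133, 4094, 2950]);


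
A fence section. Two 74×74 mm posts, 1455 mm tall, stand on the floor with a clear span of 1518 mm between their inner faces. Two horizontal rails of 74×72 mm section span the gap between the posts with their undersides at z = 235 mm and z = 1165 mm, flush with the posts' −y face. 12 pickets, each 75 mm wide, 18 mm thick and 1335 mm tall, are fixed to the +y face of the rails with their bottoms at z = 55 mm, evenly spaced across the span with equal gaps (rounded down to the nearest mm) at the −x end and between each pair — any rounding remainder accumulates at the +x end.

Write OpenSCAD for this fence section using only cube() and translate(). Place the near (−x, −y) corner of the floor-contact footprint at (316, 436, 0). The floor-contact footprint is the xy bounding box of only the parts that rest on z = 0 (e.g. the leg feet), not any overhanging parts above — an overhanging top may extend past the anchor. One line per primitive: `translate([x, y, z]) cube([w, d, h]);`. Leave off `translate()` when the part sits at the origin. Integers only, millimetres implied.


translate([316, 436, 0]) cube([74, 74, 1455]);
translate([1908, 436, 0]) cube([74, 74, 1455]);
translate([390, 436, 235]) cube([1518, 74, 72]);
translate([390, 436, 1165]) cube([1518, 74, 72]);
translate([437, 510, 55]) cube([75, 18, 1335]);
translate([559, 510, 55]) cube([75, 18, 1335]);
translate([681, 510, 55]) cube([75, 18, 1335]);
translate([803, 510, 55]) cube([75, 18, 1335]);
translate([925, 510, 55]) cube([75, 18, 1335]);
translate([1047, 510, 55]) cube([75, 18, 1335]);
translate([1169, 510, 55]) cube([75, 18, 1335]);
translate([1291, 510, 55]) cube([75, 18, 1335]);
translate([1413, 510, 55]) cube([75, 18, 1335]);
translate([1535, 510, 55]) cube([75, 18, 1335]);
translate([1657, 510, 55]) cube([75, 18, 1335]);
translate([1779, 510, 55]) cube([75, 18, 1335]);


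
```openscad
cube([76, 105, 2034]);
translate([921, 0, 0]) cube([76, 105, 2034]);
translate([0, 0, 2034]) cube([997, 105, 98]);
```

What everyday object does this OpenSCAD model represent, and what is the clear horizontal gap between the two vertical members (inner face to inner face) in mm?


A door frame. The clear opening width is 845 mm.

Two 2034 mm tall posts with a header on top — a door frame. The left jamb is 76 mm wide at x = 0; the right jamb starts at x = 921. The clear opening is 921 − 76 = 845 mm.


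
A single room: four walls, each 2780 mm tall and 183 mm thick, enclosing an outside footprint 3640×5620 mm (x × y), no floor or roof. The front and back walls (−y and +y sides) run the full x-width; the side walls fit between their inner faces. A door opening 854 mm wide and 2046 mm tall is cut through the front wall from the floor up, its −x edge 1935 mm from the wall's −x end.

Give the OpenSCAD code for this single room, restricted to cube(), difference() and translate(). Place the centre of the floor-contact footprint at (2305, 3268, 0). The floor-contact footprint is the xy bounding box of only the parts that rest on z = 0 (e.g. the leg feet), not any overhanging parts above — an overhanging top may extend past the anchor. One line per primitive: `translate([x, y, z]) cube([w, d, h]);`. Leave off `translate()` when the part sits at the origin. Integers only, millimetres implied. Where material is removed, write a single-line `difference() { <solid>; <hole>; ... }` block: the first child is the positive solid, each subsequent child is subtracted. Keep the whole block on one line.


difference() { translate([485, 458, 0]) cube([3640, 183, 2780]); translate([2420, 458, 0]) cube([854, 183, 2046]); }
translate([485, 5895, 0]) cube([3640, 183, 2780]);
translate([485, 641, 0]) cube([183, 5254, 2780]);
translate([3942, 641, 0]) cube([183, 5254, 2780]);


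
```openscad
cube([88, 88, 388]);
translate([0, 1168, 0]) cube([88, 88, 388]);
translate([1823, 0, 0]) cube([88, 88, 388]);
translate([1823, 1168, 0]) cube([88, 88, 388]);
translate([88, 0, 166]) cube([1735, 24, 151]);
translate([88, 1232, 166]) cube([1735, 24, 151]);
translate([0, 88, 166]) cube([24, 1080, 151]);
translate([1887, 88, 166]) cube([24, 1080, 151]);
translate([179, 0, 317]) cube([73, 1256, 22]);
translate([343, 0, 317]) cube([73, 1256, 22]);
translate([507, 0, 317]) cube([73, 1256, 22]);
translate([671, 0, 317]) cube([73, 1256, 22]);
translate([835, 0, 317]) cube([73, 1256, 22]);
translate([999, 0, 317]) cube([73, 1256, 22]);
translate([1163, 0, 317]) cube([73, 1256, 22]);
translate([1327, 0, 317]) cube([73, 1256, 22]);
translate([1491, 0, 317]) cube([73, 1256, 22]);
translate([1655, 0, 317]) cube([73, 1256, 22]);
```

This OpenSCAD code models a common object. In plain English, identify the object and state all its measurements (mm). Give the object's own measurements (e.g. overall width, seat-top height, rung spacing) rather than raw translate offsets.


A bed frame 1911 mm long (x) by 1256 mm wide (y). Four 88×88 mm corner posts, 388 mm tall, at the corners of the footprint. Four rails of 24 mm thickness and 151 mm height run between adjacent posts with their undersides at z = 166 mm, their outer faces flush with the outside of the frame (the two x-running rails run between the posts' inner faces; the two y-running rails run between the posts' inner faces). 10 slats, each 73 mm wide (x) and 22 mm thick, lie across the top of the two x-running rails, running the full 1256 mm width of the frame in y; along x they sit between the end posts with a 91 mm gap after the −x posts and between neighbouring slats, leaving 95 mm before the +x posts.
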